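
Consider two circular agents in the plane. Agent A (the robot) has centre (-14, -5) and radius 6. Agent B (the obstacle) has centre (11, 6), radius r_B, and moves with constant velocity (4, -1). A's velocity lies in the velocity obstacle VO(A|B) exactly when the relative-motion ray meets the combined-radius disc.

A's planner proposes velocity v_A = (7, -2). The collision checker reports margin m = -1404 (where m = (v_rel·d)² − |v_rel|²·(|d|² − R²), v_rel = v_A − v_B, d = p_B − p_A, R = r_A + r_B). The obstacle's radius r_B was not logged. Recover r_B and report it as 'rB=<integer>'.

m = -1404
d = (25, 11);  v_rel = (3, -1),  |v_rel|² = 10
v_rel×d = (3)·(11) − (-1)·(25) = 58
since m = R²·10 − 58²:  R² = (3364 + -1404) / 10 = 196
R = √196 = 14  ⇒  r_B = 14 − 6 = 8

rB=8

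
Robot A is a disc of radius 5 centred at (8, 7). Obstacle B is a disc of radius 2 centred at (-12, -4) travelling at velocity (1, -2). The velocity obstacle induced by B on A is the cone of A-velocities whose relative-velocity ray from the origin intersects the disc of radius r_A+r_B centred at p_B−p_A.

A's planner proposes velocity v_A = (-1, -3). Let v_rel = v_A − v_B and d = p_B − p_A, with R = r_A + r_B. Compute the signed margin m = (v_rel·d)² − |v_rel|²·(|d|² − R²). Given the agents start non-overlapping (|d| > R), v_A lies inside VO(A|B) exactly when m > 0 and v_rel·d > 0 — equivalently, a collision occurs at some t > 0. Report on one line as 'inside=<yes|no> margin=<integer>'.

d = (-20, -11),  |d|² = 521;  R = 5+2 = 7,  c = 521−7² = 472
v_rel = (-2, -1),  |v_rel|² = 5;  v_rel·d = (-2)·(-20) + (-1)·(-11) = 51
5·t² − 102·t + 472 = 0  ⇒  m = 51² − 5·472 = 241
m = 241 > 0,  v_rel·d = 51 > 0  ⇒  inside

inside=yes margin=241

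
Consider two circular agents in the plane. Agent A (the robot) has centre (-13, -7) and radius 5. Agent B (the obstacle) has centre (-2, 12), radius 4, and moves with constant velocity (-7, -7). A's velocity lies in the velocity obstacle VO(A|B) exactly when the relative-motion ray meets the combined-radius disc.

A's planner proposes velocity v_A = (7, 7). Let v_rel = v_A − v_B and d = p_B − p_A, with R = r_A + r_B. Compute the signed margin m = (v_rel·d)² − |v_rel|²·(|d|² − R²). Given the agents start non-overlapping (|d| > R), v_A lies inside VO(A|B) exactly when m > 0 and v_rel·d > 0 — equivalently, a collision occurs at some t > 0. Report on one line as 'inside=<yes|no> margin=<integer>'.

d = (11, 19),  |d|² = 482;  R = 5+4 = 9,  c = 482−9² = 401
v_rel = (14, 14),  |v_rel|² = 392;  v_rel·d = (14)·(11) + (14)·(19) = 420
392·t² − 840·t + 401 = 0  ⇒  m = 420² − 392·401 = 19208
m = 19208 > 0,  v_rel·d = 420 > 0  ⇒  inside

inside=yes margin=19208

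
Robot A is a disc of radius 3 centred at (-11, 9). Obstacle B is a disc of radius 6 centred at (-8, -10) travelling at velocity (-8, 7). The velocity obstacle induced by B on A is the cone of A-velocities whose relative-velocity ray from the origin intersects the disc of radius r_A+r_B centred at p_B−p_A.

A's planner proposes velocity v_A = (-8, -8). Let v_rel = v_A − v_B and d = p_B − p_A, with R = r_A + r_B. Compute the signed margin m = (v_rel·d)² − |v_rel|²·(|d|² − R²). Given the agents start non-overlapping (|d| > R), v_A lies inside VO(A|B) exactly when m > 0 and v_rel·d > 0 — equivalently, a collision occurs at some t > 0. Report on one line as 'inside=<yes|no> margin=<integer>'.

d = (3, -19),  |d|² = 370;  R = 3+6 = 9,  c = 370−9² = 289
v_rel = (0, -15),  |v_rel|² = 225;  v_rel·d = (0)·(3) + (-15)·(-19) = 285
225·t² − 570·t + 289 = 0  ⇒  m = 285² − 225·289 = 16200
m = 16200 > 0,  v_rel·d = 285 > 0  ⇒  inside

inside=yes margin=16200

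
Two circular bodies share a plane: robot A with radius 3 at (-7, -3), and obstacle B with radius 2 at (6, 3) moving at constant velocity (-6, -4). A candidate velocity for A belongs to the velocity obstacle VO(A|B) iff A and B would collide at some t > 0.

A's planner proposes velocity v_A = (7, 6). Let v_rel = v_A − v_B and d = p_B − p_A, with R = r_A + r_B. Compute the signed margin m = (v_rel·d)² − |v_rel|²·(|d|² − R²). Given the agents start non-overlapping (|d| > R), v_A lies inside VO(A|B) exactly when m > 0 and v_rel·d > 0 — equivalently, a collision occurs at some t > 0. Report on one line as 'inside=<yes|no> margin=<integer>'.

d = (13, 6),  |d|² = 205;  R = 3+2 = 5,  c = 205−5² = 180
v_rel = (13, 10),  |v_rel|² = 269;  v_rel·d = (13)·(13) + (10)·(6) = 229
269·t² − 458·t + 180 = 0  ⇒  m = 229² − 269·180 = 4021
m = 4021 > 0,  v_rel·d = 229 > 0  ⇒  inside

inside=yes margin=4021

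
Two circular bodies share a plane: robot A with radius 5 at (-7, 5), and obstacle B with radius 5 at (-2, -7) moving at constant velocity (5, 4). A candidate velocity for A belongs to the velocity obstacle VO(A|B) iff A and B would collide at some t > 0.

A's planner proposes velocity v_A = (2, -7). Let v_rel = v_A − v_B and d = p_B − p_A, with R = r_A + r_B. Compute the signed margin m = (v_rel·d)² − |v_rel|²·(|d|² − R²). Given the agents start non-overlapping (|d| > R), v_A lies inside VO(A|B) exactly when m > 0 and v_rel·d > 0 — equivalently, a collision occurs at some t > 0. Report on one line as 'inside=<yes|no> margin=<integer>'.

d = (5, -12),  |d|² = 169;  R = 5+5 = 10,  c = 169−10² = 69
v_rel = (-3, -11),  |v_rel|² = 130;  v_rel·d = (-3)·(5) + (-11)·(-12) = 117
130·t² − 234·t + 69 = 0  ⇒  m = 117² − 130·69 = 4719
m = 4719 > 0,  v_rel·d = 117 > 0  ⇒  inside

inside=yes margin=4719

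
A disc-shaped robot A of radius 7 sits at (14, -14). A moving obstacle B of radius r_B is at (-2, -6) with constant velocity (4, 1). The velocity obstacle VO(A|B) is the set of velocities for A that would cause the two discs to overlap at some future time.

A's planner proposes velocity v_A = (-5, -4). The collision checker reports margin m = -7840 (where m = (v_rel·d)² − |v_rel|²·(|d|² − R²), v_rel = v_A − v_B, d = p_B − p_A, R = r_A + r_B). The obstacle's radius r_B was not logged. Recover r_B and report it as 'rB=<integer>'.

m = -7840
d = (-16, 8);  v_rel = (-9, -5),  |v_rel|² = 106
v_rel×d = (-9)·(8) − (-5)·(-16) = -152
since m = R²·106 − (-152)²:  R² = (23104 + -7840) / 106 = 144
R = √144 = 12  ⇒  r_B = 12 − 7 = 5

rB=5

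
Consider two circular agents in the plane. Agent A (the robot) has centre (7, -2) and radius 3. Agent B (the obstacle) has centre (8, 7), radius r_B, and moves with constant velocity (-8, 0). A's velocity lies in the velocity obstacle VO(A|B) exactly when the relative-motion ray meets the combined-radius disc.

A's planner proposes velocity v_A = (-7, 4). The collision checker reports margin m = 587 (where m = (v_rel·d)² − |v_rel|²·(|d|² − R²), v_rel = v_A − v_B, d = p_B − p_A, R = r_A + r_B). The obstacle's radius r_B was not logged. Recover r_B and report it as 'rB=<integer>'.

m = 587
d = (1, 9);  v_rel = (1, 4),  |v_rel|² = 17
v_rel×d = (1)·(9) − (4)·(1) = 5
since m = R²·17 − 5²:  R² = (25 + 587) / 17 = 36
R = √36 = 6  ⇒  r_B = 6 − 3 = 3

rB=3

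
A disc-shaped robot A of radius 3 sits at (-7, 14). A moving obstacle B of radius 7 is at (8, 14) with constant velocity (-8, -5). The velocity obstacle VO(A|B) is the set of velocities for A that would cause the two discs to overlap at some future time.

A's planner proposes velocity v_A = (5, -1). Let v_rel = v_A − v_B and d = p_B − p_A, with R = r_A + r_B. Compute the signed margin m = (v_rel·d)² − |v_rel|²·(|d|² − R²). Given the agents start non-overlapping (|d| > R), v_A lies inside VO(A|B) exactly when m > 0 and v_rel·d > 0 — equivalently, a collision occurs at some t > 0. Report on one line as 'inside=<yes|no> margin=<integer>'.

d = (15, 0),  |d|² = 225;  R = 3+7 = 10,  c = 225−10² = 125
v_rel = (13, 4),  |v_rel|² = 185;  v_rel·d = (13)·(15) + (4)·(0) = 195
185·t² − 390·t + 125 = 0  ⇒  m = 195² − 185·125 = 14900
m = 14900 > 0,  v_rel·d = 195 > 0  ⇒  inside

inside=yes margin=14900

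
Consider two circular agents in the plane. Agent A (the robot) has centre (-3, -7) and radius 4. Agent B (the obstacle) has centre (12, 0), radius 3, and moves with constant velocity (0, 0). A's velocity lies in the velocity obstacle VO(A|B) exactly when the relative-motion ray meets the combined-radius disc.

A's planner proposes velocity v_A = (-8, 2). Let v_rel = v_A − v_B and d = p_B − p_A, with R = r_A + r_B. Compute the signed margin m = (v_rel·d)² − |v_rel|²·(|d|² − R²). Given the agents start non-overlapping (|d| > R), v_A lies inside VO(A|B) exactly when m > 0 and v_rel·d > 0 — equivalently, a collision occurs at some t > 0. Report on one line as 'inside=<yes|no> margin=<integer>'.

d = (15, 7),  |d|² = 274;  R = 4+3 = 7,  c = 274−7² = 225
v_rel = (-8, 2),  |v_rel|² = 68;  v_rel·d = (-8)·(15) + (2)·(7) = -106
68·t² + 212·t + 225 = 0  ⇒  m = (-106)² − 68·225 = -4064
m = -4064 < 0,  v_rel·d = -106 < 0  ⇒  outside

inside=no margin=-4064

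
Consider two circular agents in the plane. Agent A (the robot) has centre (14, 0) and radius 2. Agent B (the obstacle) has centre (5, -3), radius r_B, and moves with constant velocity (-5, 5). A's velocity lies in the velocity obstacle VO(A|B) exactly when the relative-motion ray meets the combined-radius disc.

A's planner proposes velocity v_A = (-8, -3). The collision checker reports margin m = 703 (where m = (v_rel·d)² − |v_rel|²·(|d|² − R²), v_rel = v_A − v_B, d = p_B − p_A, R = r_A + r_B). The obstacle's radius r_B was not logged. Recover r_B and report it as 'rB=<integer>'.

m = 703
d = (-9, -3);  v_rel = (-3, -8),  |v_rel|² = 73
v_rel×d = (-3)·(-3) − (-8)·(-9) = -63
since m = R²·73 − (-63)²:  R² = (3969 + 703) / 73 = 64
R = √64 = 8  ⇒  r_B = 8 − 2 = 6

rB=6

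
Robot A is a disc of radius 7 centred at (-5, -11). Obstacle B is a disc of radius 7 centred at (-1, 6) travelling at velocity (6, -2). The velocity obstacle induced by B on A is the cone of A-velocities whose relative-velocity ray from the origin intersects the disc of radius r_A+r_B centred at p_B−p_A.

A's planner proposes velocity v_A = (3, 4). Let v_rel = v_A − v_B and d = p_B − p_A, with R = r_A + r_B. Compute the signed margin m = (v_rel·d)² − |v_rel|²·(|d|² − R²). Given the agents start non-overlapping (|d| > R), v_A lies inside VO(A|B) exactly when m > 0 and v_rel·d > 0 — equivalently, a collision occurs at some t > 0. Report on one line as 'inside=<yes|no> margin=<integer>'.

d = (4, 17),  |d|² = 305;  R = 7+7 = 14,  c = 305−14² = 109
v_rel = (-3, 6),  |v_rel|² = 45;  v_rel·d = (-3)·(4) + (6)·(17) = 90
45·t² − 180·t + 109 = 0  ⇒  m = 90² − 45·109 = 3195
m = 3195 > 0,  v_rel·d = 90 > 0  ⇒  inside

inside=yes margin=3195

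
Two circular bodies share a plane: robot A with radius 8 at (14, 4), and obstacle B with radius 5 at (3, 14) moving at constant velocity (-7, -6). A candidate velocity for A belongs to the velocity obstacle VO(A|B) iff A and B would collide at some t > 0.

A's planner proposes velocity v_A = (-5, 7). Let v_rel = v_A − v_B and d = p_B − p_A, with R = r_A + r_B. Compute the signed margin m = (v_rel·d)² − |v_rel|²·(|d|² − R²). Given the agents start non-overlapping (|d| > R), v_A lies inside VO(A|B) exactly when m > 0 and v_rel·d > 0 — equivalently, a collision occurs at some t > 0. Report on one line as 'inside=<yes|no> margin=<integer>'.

d = (-11, 10),  |d|² = 221;  R = 8+5 = 13,  c = 221−13² = 52
v_rel = (2, 13),  |v_rel|² = 173;  v_rel·d = (2)·(-11) + (13)·(10) = 108
173·t² − 216·t + 52 = 0  ⇒  m = 108² − 173·52 = 2668
m = 2668 > 0,  v_rel·d = 108 > 0  ⇒  inside

inside=yes margin=2668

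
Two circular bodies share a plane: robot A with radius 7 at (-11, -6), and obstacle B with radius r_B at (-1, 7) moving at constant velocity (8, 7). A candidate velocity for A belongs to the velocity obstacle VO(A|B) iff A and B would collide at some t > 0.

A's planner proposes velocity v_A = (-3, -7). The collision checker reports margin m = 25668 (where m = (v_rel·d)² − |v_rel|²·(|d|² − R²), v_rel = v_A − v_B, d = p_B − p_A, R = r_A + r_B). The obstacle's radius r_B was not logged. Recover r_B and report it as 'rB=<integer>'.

m = 25668
d = (10, 13);  v_rel = (-11, -14),  |v_rel|² = 317
v_rel×d = (-11)·(13) − (-14)·(10) = -3
since m = R²·317 − (-3)²:  R² = (9 + 25668) / 317 = 81
R = √81 = 9  ⇒  r_B = 9 − 7 = 2

rB=2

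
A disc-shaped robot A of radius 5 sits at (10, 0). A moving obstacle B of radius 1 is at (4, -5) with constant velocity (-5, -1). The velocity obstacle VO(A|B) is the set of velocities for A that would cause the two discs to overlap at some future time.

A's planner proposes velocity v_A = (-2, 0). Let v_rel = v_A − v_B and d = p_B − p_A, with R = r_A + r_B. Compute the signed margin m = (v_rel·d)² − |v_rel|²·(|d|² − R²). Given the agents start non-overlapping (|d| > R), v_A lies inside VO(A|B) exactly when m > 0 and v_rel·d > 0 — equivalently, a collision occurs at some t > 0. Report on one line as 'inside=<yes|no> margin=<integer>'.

d = (-6, -5),  |d|² = 61;  R = 5+1 = 6,  c = 61−6² = 25
v_rel = (3, 1),  |v_rel|² = 10;  v_rel·d = (3)·(-6) + (1)·(-5) = -23
10·t² + 46·t + 25 = 0  ⇒  m = (-23)² − 10·25 = 279
m = 279 > 0,  v_rel·d = -23 < 0  ⇒  outside

inside=no margin=279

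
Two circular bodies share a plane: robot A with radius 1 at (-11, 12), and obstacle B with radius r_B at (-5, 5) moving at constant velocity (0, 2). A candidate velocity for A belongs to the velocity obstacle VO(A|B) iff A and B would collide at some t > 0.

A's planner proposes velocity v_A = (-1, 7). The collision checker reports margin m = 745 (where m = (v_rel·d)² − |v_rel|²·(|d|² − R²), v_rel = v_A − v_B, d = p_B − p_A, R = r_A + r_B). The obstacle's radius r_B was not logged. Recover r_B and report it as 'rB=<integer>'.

m = 745
d = (6, -7);  v_rel = (-1, 5),  |v_rel|² = 26
v_rel×d = (-1)·(-7) − (5)·(6) = -23
since m = R²·26 − (-23)²:  R² = (529 + 745) / 26 = 49
R = √49 = 7  ⇒  r_B = 7 − 1 = 6

rB=6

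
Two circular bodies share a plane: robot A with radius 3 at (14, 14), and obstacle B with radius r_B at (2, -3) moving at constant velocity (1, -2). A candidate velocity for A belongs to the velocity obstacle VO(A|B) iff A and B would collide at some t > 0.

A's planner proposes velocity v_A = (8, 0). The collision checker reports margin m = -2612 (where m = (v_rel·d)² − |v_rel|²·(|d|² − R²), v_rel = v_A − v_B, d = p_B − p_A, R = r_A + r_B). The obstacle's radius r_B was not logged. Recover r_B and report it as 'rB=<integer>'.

m = -2612
d = (-12, -17);  v_rel = (7, 2),  |v_rel|² = 53
v_rel×d = (7)·(-17) − (2)·(-12) = -95
since m = R²·53 − (-95)²:  R² = (9025 + -2612) / 53 = 121
R = √121 = 11  ⇒  r_B = 11 − 3 = 8

rB=8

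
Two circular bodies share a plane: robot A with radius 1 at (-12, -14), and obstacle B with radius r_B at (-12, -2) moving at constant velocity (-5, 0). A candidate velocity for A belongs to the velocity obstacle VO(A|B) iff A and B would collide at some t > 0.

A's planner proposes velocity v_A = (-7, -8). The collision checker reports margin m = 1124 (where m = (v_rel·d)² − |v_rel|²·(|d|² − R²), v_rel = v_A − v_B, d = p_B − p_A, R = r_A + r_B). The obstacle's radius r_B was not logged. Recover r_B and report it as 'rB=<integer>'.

m = 1124
d = (0, 12);  v_rel = (-2, -8),  |v_rel|² = 68
v_rel×d = (-2)·(12) − (-8)·(0) = -24
since m = R²·68 − (-24)²:  R² = (576 + 1124) / 68 = 25
R = √25 = 5  ⇒  r_B = 5 − 1 = 4

rB=4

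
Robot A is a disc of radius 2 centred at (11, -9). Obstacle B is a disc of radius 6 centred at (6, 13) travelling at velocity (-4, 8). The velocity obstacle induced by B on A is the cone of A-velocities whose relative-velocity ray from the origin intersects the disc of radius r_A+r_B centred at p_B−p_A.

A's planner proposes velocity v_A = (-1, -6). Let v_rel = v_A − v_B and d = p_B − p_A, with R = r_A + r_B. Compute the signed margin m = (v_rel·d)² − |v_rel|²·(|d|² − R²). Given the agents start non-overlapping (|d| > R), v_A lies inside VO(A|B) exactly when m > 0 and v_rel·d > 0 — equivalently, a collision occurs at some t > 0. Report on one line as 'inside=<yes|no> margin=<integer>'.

d = (-5, 22),  |d|² = 509;  R = 2+6 = 8,  c = 509−8² = 445
v_rel = (3, -14),  |v_rel|² = 205;  v_rel·d = (3)·(-5) + (-14)·(22) = -323
205·t² + 646·t + 445 = 0  ⇒  m = (-323)² − 205·445 = 13104
m = 13104 > 0,  v_rel·d = -323 < 0  ⇒  outside

inside=no margin=13104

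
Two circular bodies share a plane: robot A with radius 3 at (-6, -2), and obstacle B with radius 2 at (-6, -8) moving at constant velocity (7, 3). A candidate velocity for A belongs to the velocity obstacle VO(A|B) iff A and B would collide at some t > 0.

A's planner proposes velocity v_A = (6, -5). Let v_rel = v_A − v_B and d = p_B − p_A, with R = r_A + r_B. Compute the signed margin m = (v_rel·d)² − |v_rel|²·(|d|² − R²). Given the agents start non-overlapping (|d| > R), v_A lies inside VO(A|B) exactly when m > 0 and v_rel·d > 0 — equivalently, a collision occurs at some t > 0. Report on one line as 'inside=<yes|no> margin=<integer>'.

d = (0, -6),  |d|² = 36;  R = 3+2 = 5,  c = 36−5² = 11
v_rel = (-1, -8),  |v_rel|² = 65;  v_rel·d = (-1)·(0) + (-8)·(-6) = 48
65·t² − 96·t + 11 = 0  ⇒  m = 48² − 65·11 = 1589
m = 1589 > 0,  v_rel·d = 48 > 0  ⇒  inside

inside=yes margin=1589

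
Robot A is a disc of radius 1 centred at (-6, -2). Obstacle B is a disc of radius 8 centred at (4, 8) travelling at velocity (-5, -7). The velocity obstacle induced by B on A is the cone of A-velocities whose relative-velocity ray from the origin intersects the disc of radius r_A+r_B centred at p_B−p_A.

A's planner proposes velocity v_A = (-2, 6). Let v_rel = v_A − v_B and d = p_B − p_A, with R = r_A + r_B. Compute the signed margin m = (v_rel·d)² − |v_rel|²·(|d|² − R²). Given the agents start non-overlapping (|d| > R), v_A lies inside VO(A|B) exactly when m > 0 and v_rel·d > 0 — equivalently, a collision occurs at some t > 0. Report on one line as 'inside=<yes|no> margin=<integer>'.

d = (10, 10),  |d|² = 200;  R = 1+8 = 9,  c = 200−9² = 119
v_rel = (3, 13),  |v_rel|² = 178;  v_rel·d = (3)·(10) + (13)·(10) = 160
178·t² − 320·t + 119 = 0  ⇒  m = 160² − 178·119 = 4418
m = 4418 > 0,  v_rel·d = 160 > 0  ⇒  inside

inside=yes margin=4418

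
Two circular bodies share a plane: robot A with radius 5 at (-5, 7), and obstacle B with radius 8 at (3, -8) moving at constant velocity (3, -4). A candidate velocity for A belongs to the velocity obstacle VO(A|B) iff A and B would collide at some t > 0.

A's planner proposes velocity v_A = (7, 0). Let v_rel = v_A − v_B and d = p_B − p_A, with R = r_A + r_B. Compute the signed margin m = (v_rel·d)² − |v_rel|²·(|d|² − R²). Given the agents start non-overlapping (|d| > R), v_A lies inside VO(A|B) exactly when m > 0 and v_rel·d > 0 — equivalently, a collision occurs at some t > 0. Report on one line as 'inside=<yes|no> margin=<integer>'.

d = (8, -15),  |d|² = 289;  R = 5+8 = 13,  c = 289−13² = 120
v_rel = (4, 4),  |v_rel|² = 32;  v_rel·d = (4)·(8) + (4)·(-15) = -28
32·t² + 56·t + 120 = 0  ⇒  m = (-28)² − 32·120 = -3056
m = -3056 < 0,  v_rel·d = -28 < 0  ⇒  outside

inside=no margin=-3056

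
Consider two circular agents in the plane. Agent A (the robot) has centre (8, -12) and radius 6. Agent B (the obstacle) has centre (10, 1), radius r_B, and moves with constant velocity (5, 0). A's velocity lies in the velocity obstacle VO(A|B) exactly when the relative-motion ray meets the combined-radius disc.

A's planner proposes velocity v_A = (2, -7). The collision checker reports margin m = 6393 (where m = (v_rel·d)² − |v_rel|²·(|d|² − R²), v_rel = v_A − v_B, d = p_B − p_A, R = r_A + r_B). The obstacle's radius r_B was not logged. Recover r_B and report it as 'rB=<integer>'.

m = 6393
d = (2, 13);  v_rel = (-3, -7),  |v_rel|² = 58
v_rel×d = (-3)·(13) − (-7)·(2) = -25
since m = R²·58 − (-25)²:  R² = (625 + 6393) / 58 = 121
R = √121 = 11  ⇒  r_B = 11 − 6 = 5

rB=5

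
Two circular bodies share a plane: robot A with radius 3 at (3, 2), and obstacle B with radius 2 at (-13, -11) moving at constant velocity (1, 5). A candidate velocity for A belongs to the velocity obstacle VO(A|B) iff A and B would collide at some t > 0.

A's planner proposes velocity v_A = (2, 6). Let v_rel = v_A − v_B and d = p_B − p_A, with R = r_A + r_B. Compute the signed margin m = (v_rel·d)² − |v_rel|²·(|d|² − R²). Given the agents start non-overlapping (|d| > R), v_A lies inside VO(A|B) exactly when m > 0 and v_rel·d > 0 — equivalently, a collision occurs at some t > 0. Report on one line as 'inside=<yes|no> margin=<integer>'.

d = (-16, -13),  |d|² = 425;  R = 3+2 = 5,  c = 425−5² = 400
v_rel = (1, 1),  |v_rel|² = 2;  v_rel·d = (1)·(-16) + (1)·(-13) = -29
2·t² + 58·t + 400 = 0  ⇒  m = (-29)² − 2·400 = 41
m = 41 > 0,  v_rel·d = -29 < 0  ⇒  outside

inside=no margin=41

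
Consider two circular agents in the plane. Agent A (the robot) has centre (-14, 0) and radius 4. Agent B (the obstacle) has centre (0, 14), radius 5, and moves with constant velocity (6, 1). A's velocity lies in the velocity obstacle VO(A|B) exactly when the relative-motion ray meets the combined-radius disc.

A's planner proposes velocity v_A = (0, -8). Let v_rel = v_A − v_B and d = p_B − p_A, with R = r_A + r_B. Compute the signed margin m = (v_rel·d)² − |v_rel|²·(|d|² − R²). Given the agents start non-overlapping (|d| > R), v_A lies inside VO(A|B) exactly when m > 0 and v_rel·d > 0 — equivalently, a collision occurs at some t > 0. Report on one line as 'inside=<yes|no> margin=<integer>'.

d = (14, 14),  |d|² = 392;  R = 4+5 = 9,  c = 392−9² = 311
v_rel = (-6, -9),  |v_rel|² = 117;  v_rel·d = (-6)·(14) + (-9)·(14) = -210
117·t² + 420·t + 311 = 0  ⇒  m = (-210)² − 117·311 = 7713
m = 7713 > 0,  v_rel·d = -210 < 0  ⇒  outside

inside=no margin=7713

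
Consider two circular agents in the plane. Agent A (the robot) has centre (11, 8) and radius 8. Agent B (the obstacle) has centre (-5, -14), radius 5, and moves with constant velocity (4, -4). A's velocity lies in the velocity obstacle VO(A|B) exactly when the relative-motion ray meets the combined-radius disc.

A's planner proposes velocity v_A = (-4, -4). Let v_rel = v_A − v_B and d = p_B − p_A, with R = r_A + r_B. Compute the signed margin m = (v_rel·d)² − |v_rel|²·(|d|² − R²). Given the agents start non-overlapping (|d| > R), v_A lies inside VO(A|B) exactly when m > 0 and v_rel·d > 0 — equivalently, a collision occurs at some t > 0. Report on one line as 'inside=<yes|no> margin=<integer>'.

d = (-16, -22),  |d|² = 740;  R = 8+5 = 13,  c = 740−13² = 571
v_rel = (-8, 0),  |v_rel|² = 64;  v_rel·d = (-8)·(-16) + (0)·(-22) = 128
64·t² − 256·t + 571 = 0  ⇒  m = 128² − 64·571 = -20160
m = -20160 < 0,  v_rel·d = 128 > 0  ⇒  outside

inside=no margin=-20160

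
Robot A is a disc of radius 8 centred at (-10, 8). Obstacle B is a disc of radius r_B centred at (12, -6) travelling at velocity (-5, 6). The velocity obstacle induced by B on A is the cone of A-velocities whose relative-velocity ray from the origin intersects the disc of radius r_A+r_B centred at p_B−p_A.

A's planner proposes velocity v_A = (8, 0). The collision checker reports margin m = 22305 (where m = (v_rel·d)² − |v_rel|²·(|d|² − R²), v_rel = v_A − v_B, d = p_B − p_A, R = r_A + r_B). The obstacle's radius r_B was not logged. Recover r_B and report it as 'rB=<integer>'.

m = 22305
d = (22, -14);  v_rel = (13, -6),  |v_rel|² = 205
v_rel×d = (13)·(-14) − (-6)·(22) = -50
since m = R²·205 − (-50)²:  R² = (2500 + 22305) / 205 = 121
R = √121 = 11  ⇒  r_B = 11 − 8 = 3

rB=3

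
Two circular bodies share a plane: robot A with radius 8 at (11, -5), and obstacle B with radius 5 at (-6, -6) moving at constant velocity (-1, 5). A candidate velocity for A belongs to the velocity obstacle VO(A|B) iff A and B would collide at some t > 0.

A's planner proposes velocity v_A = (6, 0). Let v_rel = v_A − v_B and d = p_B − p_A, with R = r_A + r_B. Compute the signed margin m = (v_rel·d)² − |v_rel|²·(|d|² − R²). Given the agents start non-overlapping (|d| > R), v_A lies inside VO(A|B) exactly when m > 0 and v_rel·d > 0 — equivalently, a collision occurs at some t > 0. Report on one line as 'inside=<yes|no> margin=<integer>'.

d = (-17, -1),  |d|² = 290;  R = 8+5 = 13,  c = 290−13² = 121
v_rel = (7, -5),  |v_rel|² = 74;  v_rel·d = (7)·(-17) + (-5)·(-1) = -114
74·t² + 228·t + 121 = 0  ⇒  m = (-114)² − 74·121 = 4042
m = 4042 > 0,  v_rel·d = -114 < 0  ⇒  outside

inside=no margin=4042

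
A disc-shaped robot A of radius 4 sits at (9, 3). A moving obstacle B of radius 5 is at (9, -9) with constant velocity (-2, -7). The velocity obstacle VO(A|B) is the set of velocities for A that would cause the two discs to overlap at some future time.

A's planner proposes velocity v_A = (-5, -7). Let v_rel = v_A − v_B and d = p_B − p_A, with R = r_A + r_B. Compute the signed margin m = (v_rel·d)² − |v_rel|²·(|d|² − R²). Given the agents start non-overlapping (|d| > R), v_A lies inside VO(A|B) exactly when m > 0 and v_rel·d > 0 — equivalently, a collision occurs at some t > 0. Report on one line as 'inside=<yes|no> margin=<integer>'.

d = (0, -12),  |d|² = 144;  R = 4+5 = 9,  c = 144−9² = 63
v_rel = (-3, 0),  |v_rel|² = 9;  v_rel·d = (-3)·(0) + (0)·(-12) = 0
9·t² − 0·t + 63 = 0  ⇒  m = 0² − 9·63 = -567
m = -567 < 0,  v_rel·d = 0 = 0  ⇒  outside

inside=no margin=-567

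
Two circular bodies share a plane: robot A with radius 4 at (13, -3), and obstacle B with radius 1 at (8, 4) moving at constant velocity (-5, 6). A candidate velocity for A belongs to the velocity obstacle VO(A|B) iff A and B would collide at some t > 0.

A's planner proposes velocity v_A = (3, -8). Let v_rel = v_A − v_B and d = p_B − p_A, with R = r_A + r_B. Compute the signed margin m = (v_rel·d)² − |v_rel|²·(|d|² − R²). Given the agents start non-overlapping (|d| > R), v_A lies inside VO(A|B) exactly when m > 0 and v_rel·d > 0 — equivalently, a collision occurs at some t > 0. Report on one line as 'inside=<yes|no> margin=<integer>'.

d = (-5, 7),  |d|² = 74;  R = 4+1 = 5,  c = 74−5² = 49
v_rel = (8, -14),  |v_rel|² = 260;  v_rel·d = (8)·(-5) + (-14)·(7) = -138
260·t² + 276·t + 49 = 0  ⇒  m = (-138)² − 260·49 = 6304
m = 6304 > 0,  v_rel·d = -138 < 0  ⇒  outside

inside=no margin=6304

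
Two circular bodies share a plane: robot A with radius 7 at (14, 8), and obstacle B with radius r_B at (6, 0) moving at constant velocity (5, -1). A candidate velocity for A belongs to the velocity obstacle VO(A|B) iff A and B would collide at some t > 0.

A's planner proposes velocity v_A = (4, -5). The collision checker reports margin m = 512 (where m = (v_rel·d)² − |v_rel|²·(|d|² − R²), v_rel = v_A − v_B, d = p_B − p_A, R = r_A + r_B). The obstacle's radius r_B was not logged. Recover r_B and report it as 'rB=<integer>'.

m = 512
d = (-8, -8);  v_rel = (-1, -4),  |v_rel|² = 17
v_rel×d = (-1)·(-8) − (-4)·(-8) = -24
since m = R²·17 − (-24)²:  R² = (576 + 512) / 17 = 64
R = √64 = 8  ⇒  r_B = 8 − 7 = 1

rB=1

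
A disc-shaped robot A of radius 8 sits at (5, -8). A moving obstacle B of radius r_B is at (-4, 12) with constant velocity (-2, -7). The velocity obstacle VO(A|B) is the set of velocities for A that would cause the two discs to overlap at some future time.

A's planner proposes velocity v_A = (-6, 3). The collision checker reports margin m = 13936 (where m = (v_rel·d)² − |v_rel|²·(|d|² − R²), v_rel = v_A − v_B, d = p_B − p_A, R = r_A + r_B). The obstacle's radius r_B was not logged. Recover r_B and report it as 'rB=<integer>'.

m = 13936
d = (-9, 20);  v_rel = (-4, 10),  |v_rel|² = 116
v_rel×d = (-4)·(20) − (10)·(-9) = 10
since m = R²·116 − 10²:  R² = (100 + 13936) / 116 = 121
R = √121 = 11  ⇒  r_B = 11 − 8 = 3

rB=3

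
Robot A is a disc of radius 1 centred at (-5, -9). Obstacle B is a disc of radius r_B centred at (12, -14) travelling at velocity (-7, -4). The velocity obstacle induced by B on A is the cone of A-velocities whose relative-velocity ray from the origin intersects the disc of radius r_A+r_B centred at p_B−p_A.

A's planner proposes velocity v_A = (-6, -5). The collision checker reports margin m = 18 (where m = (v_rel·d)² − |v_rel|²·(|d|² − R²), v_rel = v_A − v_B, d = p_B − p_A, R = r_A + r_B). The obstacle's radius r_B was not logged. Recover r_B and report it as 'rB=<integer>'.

m = 18
d = (17, -5);  v_rel = (1, -1),  |v_rel|² = 2
v_rel×d = (1)·(-5) − (-1)·(17) = 12
since m = R²·2 − 12²:  R² = (144 + 18) / 2 = 81
R = √81 = 9  ⇒  r_B = 9 − 1 = 8

rB=8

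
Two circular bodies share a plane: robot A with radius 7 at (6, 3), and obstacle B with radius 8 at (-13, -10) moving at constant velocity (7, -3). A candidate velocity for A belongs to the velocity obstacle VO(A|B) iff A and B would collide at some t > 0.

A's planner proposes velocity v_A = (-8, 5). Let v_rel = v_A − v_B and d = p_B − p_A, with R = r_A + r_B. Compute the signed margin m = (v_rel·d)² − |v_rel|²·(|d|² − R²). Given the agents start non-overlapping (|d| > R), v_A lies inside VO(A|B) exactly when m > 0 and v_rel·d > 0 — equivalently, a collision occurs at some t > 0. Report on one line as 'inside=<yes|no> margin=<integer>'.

d = (-19, -13),  |d|² = 530;  R = 7+8 = 15,  c = 530−15² = 305
v_rel = (-15, 8),  |v_rel|² = 289;  v_rel·d = (-15)·(-19) + (8)·(-13) = 181
289·t² − 362·t + 305 = 0  ⇒  m = 181² − 289·305 = -55384
m = -55384 < 0,  v_rel·d = 181 > 0  ⇒  outside

inside=no margin=-55384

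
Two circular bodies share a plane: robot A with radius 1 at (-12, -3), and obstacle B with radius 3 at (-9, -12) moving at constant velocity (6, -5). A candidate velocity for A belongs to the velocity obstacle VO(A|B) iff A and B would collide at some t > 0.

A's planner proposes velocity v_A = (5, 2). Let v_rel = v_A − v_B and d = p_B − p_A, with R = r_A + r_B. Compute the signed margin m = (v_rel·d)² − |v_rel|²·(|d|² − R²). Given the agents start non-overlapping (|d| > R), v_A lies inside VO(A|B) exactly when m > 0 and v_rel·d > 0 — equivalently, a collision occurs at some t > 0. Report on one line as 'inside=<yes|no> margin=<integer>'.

d = (3, -9),  |d|² = 90;  R = 1+3 = 4,  c = 90−4² = 74
v_rel = (-1, 7),  |v_rel|² = 50;  v_rel·d = (-1)·(3) + (7)·(-9) = -66
50·t² + 132·t + 74 = 0  ⇒  m = (-66)² − 50·74 = 656
m = 656 > 0,  v_rel·d = -66 < 0  ⇒  outside

inside=no margin=656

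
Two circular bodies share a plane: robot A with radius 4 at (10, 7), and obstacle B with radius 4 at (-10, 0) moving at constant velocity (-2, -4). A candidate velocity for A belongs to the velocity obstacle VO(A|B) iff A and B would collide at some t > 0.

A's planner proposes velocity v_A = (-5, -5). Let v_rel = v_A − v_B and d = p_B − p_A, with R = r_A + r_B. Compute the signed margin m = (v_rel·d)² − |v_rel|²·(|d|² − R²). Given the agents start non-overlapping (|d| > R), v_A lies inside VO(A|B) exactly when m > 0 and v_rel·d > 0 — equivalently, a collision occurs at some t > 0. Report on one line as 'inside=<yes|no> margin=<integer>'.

d = (-20, -7),  |d|² = 449;  R = 4+4 = 8,  c = 449−8² = 385
v_rel = (-3, -1),  |v_rel|² = 10;  v_rel·d = (-3)·(-20) + (-1)·(-7) = 67
10·t² − 134·t + 385 = 0  ⇒  m = 67² − 10·385 = 639
m = 639 > 0,  v_rel·d = 67 > 0  ⇒  inside

inside=yes margin=639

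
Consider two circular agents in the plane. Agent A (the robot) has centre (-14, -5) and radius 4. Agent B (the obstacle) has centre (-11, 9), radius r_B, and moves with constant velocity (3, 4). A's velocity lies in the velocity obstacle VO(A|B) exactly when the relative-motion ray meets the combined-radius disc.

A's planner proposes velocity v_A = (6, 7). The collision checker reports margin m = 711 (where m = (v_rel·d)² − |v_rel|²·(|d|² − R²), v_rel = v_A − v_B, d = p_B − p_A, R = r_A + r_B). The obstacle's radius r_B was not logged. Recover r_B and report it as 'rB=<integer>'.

m = 711
d = (3, 14);  v_rel = (3, 3),  |v_rel|² = 18
v_rel×d = (3)·(14) − (3)·(3) = 33
since m = R²·18 − 33²:  R² = (1089 + 711) / 18 = 100
R = √100 = 10  ⇒  r_B = 10 − 4 = 6

rB=6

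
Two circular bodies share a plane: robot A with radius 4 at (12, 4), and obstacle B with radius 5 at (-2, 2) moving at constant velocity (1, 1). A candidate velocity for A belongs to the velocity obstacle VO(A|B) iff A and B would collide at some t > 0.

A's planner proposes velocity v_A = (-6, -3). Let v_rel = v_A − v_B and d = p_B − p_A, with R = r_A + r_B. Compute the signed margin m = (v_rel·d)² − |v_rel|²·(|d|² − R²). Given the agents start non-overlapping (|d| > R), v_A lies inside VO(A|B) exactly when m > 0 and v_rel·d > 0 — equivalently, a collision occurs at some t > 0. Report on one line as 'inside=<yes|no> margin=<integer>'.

d = (-14, -2),  |d|² = 200;  R = 4+5 = 9,  c = 200−9² = 119
v_rel = (-7, -4),  |v_rel|² = 65;  v_rel·d = (-7)·(-14) + (-4)·(-2) = 106
65·t² − 212·t + 119 = 0  ⇒  m = 106² − 65·119 = 3501
m = 3501 > 0,  v_rel·d = 106 > 0  ⇒  inside

inside=yes margin=3501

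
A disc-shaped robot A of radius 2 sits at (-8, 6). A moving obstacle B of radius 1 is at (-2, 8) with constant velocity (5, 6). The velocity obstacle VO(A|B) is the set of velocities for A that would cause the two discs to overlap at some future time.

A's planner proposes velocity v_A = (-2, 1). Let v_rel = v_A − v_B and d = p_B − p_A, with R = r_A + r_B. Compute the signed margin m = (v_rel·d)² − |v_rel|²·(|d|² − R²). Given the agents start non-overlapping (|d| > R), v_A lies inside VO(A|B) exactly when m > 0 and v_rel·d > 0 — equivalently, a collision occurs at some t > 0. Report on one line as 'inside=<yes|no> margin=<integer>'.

d = (6, 2),  |d|² = 40;  R = 2+1 = 3,  c = 40−3² = 31
v_rel = (-7, -5),  |v_rel|² = 74;  v_rel·d = (-7)·(6) + (-5)·(2) = -52
74·t² + 104·t + 31 = 0  ⇒  m = (-52)² − 74·31 = 410
m = 410 > 0,  v_rel·d = -52 < 0  ⇒  outside

inside=no margin=410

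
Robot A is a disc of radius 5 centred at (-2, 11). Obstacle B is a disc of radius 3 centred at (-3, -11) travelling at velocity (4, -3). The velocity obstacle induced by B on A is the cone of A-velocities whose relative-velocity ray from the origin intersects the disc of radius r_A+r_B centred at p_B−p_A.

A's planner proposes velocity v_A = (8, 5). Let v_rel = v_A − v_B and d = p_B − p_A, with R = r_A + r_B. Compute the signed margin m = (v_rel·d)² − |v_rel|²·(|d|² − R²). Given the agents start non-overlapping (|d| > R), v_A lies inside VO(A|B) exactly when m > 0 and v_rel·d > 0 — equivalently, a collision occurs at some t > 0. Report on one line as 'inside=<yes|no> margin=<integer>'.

d = (-1, -22),  |d|² = 485;  R = 5+3 = 8,  c = 485−8² = 421
v_rel = (4, 8),  |v_rel|² = 80;  v_rel·d = (4)·(-1) + (8)·(-22) = -180
80·t² + 360·t + 421 = 0  ⇒  m = (-180)² − 80·421 = -1280
m = -1280 < 0,  v_rel·d = -180 < 0  ⇒  outside

inside=no margin=-1280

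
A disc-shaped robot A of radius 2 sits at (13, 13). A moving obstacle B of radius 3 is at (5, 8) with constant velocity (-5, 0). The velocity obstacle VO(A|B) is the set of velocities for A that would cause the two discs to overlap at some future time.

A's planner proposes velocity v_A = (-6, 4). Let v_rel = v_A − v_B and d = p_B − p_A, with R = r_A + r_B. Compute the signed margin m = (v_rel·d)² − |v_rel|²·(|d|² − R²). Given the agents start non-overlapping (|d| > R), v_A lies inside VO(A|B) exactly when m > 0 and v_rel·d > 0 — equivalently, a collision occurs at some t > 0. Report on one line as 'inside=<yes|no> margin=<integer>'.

d = (-8, -5),  |d|² = 89;  R = 2+3 = 5,  c = 89−5² = 64
v_rel = (-1, 4),  |v_rel|² = 17;  v_rel·d = (-1)·(-8) + (4)·(-5) = -12
17·t² + 24·t + 64 = 0  ⇒  m = (-12)² − 17·64 = -944
m = -944 < 0,  v_rel·d = -12 < 0  ⇒  outside

inside=no margin=-944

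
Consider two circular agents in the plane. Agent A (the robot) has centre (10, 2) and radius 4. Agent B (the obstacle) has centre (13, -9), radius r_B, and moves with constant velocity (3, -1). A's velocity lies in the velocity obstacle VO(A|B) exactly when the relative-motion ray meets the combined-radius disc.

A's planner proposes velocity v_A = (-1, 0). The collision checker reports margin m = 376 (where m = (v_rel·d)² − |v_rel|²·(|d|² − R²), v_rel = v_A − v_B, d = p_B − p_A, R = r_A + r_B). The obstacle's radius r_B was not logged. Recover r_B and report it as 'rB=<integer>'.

m = 376
d = (3, -11);  v_rel = (-4, 1),  |v_rel|² = 17
v_rel×d = (-4)·(-11) − (1)·(3) = 41
since m = R²·17 − 41²:  R² = (1681 + 376) / 17 = 121
R = √121 = 11  ⇒  r_B = 11 − 4 = 7

rB=7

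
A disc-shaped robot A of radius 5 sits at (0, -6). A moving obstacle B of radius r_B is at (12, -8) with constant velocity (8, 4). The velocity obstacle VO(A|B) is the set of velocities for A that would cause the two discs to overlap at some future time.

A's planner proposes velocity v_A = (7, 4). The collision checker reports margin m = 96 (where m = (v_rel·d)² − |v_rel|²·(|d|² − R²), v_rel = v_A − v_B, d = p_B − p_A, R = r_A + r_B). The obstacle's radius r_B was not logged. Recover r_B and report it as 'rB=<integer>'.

m = 96
d = (12, -2);  v_rel = (-1, 0),  |v_rel|² = 1
v_rel×d = (-1)·(-2) − (0)·(12) = 2
since m = R²·1 − 2²:  R² = (4 + 96) / 1 = 100
R = √100 = 10  ⇒  r_B = 10 − 5 = 5

rB=5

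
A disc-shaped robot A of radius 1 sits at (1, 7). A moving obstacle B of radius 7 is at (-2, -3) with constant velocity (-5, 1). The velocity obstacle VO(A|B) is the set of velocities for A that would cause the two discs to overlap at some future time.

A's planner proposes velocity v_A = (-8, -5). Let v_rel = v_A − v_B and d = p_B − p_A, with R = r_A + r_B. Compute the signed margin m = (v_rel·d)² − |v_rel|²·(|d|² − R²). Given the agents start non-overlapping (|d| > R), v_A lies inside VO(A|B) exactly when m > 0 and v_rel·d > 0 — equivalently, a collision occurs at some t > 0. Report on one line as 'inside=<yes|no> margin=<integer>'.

d = (-3, -10),  |d|² = 109;  R = 1+7 = 8,  c = 109−8² = 45
v_rel = (-3, -6),  |v_rel|² = 45;  v_rel·d = (-3)·(-3) + (-6)·(-10) = 69
45·t² − 138·t + 45 = 0  ⇒  m = 69² − 45·45 = 2736
m = 2736 > 0,  v_rel·d = 69 > 0  ⇒  inside

inside=yes margin=2736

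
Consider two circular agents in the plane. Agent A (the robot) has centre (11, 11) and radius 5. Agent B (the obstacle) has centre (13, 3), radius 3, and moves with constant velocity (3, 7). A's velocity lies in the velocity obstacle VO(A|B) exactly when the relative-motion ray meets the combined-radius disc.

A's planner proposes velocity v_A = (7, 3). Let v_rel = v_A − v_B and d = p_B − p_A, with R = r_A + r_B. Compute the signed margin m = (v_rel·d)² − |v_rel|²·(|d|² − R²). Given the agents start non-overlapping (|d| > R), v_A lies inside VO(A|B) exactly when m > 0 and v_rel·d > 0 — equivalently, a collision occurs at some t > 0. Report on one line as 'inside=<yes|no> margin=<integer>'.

d = (2, -8),  |d|² = 68;  R = 5+3 = 8,  c = 68−8² = 4
v_rel = (4, -4),  |v_rel|² = 32;  v_rel·d = (4)·(2) + (-4)·(-8) = 40
32·t² − 80·t + 4 = 0  ⇒  m = 40² − 32·4 = 1472
m = 1472 > 0,  v_rel·d = 40 > 0  ⇒  inside

inside=yes margin=1472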